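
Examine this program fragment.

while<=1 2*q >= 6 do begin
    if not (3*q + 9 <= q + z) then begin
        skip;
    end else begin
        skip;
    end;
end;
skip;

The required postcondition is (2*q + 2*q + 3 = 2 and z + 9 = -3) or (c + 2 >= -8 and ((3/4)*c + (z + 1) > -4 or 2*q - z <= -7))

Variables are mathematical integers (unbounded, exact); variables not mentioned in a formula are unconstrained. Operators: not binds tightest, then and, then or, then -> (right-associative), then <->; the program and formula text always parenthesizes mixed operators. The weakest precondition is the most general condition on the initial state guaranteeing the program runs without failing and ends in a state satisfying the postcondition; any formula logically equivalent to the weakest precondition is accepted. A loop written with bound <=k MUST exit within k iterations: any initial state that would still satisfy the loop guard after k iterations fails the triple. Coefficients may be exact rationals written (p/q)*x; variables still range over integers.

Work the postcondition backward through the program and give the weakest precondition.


Working backward. After the program, the postcondition (2*q + 2*q + 3 = 2 and z + 9 = -3) or (c + 2 >= -8 and ((3/4)*c + (z + 1) > -4 or 2*q - z <= -7)) must hold; in canonical form it is (4*q = -1 and z = -12) or (c >= -10 and ((3/4)*c + z > -5 or 2*q <= z - 7)).
Before skip: (4*q = -1 and z = -12) or (c >= -10 and ((3/4)*c + z > -5 or 2*q <= z - 7))
Before the loop (bound <=1), unroll the exhaustion recursion (WP_0 = exit-now case; WP_j = one more guarded iteration, up to j = 1):
  WP_0: (not (2*q >= 6)) and ((4*q = -1 and z = -12) or (c >= -10 and ((3/4)*c + z > -5 or 2*q <= z - 7)))
  WP_1: (2*q >= 6 -> (((not (2*q <= z - 9)) -> ((not (2*q >= 6)) and ((4*q = -1 and z = -12) or (c >= -10 and ((3/4)*c + z > -5 or 2*q <= z - 7))))) and (2*q <= z - 9 -> ((not (2*q >= 6)) and ((4*q = -1 and z = -12) or (c >= -10 and ((3/4)*c + z > -5 or 2*q <= z - 7))))))) and ((not (2*q >= 6)) -> ((4*q = -1 and z = -12) or (c >= -10 and ((3/4)*c + z > -5 or 2*q <= z - 7))))
So before the loop: (2*q >= 6 -> (((not (2*q <= z - 9)) -> ((not (2*q >= 6)) and ((4*q = -1 and z = -12) or (c >= -10 and ((3/4)*c + z > -5 or 2*q <= z - 7))))) and (2*q <= z - 9 -> ((not (2*q >= 6)) and ((4*q = -1 and z = -12) or (c >= -10 and ((3/4)*c + z > -5 or 2*q <= z - 7))))))) and ((not (2*q >= 6)) -> ((4*q = -1 and z = -12) or (c >= -10 and ((3/4)*c + z > -5 or 2*q <= z - 7))))
Answer: WP = (2*q >= 6 -> (((not (2*q <= z - 9)) -> ((not (2*q >= 6)) and ((4*q = -1 and z = -12) or (c >= -10 and ((3/4)*c + z > -5 or 2*q <= z - 7))))) and (2*q <= z - 9 -> ((not (2*q >= 6)) and ((4*q = -1 and z = -12) or (c >= -10 and ((3/4)*c + z > -5 or 2*q <= z - 7))))))) and ((not (2*q >= 6)) -> ((4*q = -1 and z = -12) or (c >= -10 and ((3/4)*c + z > -5 or 2*q <= z - 7))))


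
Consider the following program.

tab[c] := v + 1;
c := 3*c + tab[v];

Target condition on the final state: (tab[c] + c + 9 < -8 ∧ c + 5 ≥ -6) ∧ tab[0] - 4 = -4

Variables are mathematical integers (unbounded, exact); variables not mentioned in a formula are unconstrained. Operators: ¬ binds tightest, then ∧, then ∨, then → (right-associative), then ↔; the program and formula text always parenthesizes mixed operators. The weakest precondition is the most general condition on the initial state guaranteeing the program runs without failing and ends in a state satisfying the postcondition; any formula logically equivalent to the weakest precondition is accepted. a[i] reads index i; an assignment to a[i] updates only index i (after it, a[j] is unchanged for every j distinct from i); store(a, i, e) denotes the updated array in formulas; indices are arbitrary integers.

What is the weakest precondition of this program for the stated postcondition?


Working backward. After the program, the postcondition (tab[c] + c + 9 < -8 ∧ c + 5 ≥ -6) ∧ tab[0] - 4 = -4 must hold; in canonical form it is tab[c] + c < -17 ∧ c ≥ -11 ∧ tab[0] = 0.
Before c := 3*c + tab[v]: tab[tab[v] + 3*c] + tab[v] + 3*c < -17 ∧ tab[v] + 3*c ≥ -11 ∧ tab[0] = 0
Before tab[c] := v + 1: store(tab, c, v + 1)[store(tab, c, v + 1)[v] + 3*c] + store(tab, c, v + 1)[v] + 3*c < -17 ∧ store(tab, c, v + 1)[v] + 3*c ≥ -11 ∧ store(tab, c, v + 1)[0] = 0
Answer: WP = store(tab, c, v + 1)[store(tab, c, v + 1)[v] + 3*c] + store(tab, c, v + 1)[v] + 3*c < -17 ∧ store(tab, c, v + 1)[v] + 3*c ≥ -11 ∧ store(tab, c, v + 1)[0] = 0


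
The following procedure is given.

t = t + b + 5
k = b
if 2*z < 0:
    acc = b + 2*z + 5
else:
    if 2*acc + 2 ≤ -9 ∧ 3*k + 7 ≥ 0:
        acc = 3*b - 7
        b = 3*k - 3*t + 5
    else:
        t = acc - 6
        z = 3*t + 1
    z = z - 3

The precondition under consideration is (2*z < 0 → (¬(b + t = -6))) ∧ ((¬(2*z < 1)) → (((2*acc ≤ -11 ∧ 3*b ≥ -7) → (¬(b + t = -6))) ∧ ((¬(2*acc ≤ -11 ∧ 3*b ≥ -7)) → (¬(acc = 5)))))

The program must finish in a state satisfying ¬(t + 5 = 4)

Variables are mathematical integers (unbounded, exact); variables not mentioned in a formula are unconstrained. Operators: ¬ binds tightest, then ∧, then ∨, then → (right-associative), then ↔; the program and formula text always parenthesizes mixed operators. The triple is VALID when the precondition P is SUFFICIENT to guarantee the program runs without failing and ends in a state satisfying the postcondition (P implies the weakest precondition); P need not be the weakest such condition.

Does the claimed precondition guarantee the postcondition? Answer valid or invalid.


Working backward. After the program, the postcondition ¬(t + 5 = 4) must hold; in canonical form it is ¬(t = -1).
Then branch requires ¬(t = -1); else branch requires ((2*acc ≤ -11 ∧ 3*k ≥ -7) → (¬(t = -1))) ∧ ((¬(2*acc ≤ -11 ∧ 3*k ≥ -7)) → (¬(acc = 5))).
Before the if: (2*z < 0 → (¬(t = -1))) ∧ ((¬(2*z < 0)) → (((2*acc ≤ -11 ∧ 3*k ≥ -7) → (¬(t = -1))) ∧ ((¬(2*acc ≤ -11 ∧ 3*k ≥ -7)) → (¬(acc = 5)))))
Before k := b: (2*z < 0 → (¬(t = -1))) ∧ ((¬(2*z < 0)) → (((2*acc ≤ -11 ∧ 3*b ≥ -7) → (¬(t = -1))) ∧ ((¬(2*acc ≤ -11 ∧ 3*b ≥ -7)) → (¬(acc = 5)))))
Before t := t + b + 5: (2*z < 0 → (¬(b + t = -6))) ∧ ((¬(2*z < 0)) → (((2*acc ≤ -11 ∧ 3*b ≥ -7) → (¬(b + t = -6))) ∧ ((¬(2*acc ≤ -11 ∧ 3*b ≥ -7)) → (¬(acc = 5)))))
The weakest precondition is (2*z < 0 → (¬(b + t = -6))) ∧ ((¬(2*z < 0)) → (((2*acc ≤ -11 ∧ 3*b ≥ -7) → (¬(b + t = -6))) ∧ ((¬(2*acc ≤ -11 ∧ 3*b ≥ -7)) → (¬(acc = 5))))).
Check whether (2*z < 0 → (¬(b + t = -6))) ∧ ((¬(2*z < 1)) → (((2*acc ≤ -11 ∧ 3*b ≥ -7) → (¬(b + t = -6))) ∧ ((¬(2*acc ≤ -11 ∧ 3*b ≥ -7)) → (¬(acc = 5))))) implies it.
Countermodel: at the initial state acc = -6, b = -2, t = -4, z = 0, the precondition holds but the weakest precondition fails.
Answer: invalid


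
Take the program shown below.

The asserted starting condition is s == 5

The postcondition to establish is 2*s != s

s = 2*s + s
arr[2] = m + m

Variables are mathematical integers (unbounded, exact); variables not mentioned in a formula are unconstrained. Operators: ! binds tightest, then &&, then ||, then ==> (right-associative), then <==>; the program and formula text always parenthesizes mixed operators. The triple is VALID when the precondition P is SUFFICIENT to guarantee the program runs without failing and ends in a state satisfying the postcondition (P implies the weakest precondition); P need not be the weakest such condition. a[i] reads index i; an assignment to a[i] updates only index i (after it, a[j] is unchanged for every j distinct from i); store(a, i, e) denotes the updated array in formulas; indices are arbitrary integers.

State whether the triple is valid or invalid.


Working backward. After the program, the postcondition 2*s != s must hold; in canonical form it is s != 0.
Before arr[2] := m + m: s != 0
Before s := 2*s + s: 3*s != 0
The weakest precondition is 3*s != 0.
Check whether s == 5 implies it.
Every state satisfying the precondition satisfies the weakest precondition: the implication holds.
Answer: valid


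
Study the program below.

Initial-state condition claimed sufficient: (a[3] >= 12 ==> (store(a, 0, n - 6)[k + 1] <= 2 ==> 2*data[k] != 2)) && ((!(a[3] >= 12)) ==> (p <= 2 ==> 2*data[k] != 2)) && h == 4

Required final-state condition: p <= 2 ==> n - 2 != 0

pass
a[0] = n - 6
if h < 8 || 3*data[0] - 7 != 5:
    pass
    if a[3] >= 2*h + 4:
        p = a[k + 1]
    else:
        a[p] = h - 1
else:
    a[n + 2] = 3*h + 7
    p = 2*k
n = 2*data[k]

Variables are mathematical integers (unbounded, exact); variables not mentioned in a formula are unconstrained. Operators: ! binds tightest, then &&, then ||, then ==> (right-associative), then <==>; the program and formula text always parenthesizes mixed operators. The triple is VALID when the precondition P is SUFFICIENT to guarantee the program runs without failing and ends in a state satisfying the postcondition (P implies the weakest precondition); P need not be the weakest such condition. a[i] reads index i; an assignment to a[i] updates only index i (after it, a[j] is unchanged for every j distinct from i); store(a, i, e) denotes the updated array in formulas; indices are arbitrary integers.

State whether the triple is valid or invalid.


Working backward. After the program, the postcondition p <= 2 ==> n - 2 != 0 must hold; in canonical form it is p <= 2 ==> n != 2.
Before n := 2*data[k]: p <= 2 ==> 2*data[k] != 2
Then branch requires (a[3] >= 2*h + 4 ==> (a[k + 1] <= 2 ==> 2*data[k] != 2)) && ((!(a[3] >= 2*h + 4)) ==> (p <= 2 ==> 2*data[k] != 2)); else branch requires 2*k <= 2 ==> 2*data[k] != 2.
Before the if: ((h < 8 || 3*data[0] != 12) ==> ((a[3] >= 2*h + 4 ==> (a[k + 1] <= 2 ==> 2*data[k] != 2)) && ((!(a[3] >= 2*h + 4)) ==> (p <= 2 ==> 2*data[k] != 2)))) && ((!(h < 8 || 3*data[0] != 12)) ==> (2*k <= 2 ==> 2*data[k] != 2))
Before a[0] := n - 6: ((h < 8 || 3*data[0] != 12) ==> ((a[3] >= 2*h + 4 ==> (store(a, 0, n - 6)[k + 1] <= 2 ==> 2*data[k] != 2)) && ((!(a[3] >= 2*h + 4)) ==> (p <= 2 ==> 2*data[k] != 2)))) && ((!(h < 8 || 3*data[0] != 12)) ==> (2*k <= 2 ==> 2*data[k] != 2))
Before skip: ((h < 8 || 3*data[0] != 12) ==> ((a[3] >= 2*h + 4 ==> (store(a, 0, n - 6)[k + 1] <= 2 ==> 2*data[k] != 2)) && ((!(a[3] >= 2*h + 4)) ==> (p <= 2 ==> 2*data[k] != 2)))) && ((!(h < 8 || 3*data[0] != 12)) ==> (2*k <= 2 ==> 2*data[k] != 2))
The weakest precondition is ((h < 8 || 3*data[0] != 12) ==> ((a[3] >= 2*h + 4 ==> (store(a, 0, n - 6)[k + 1] <= 2 ==> 2*data[k] != 2)) && ((!(a[3] >= 2*h + 4)) ==> (p <= 2 ==> 2*data[k] != 2)))) && ((!(h < 8 || 3*data[0] != 12)) ==> (2*k <= 2 ==> 2*data[k] != 2)).
Check whether (a[3] >= 12 ==> (store(a, 0, n - 6)[k + 1] <= 2 ==> 2*data[k] != 2)) && ((!(a[3] >= 12)) ==> (p <= 2 ==> 2*data[k] != 2)) && h == 4 implies it.
Every state satisfying the precondition satisfies the weakest precondition: the implication holds.
Answer: valid


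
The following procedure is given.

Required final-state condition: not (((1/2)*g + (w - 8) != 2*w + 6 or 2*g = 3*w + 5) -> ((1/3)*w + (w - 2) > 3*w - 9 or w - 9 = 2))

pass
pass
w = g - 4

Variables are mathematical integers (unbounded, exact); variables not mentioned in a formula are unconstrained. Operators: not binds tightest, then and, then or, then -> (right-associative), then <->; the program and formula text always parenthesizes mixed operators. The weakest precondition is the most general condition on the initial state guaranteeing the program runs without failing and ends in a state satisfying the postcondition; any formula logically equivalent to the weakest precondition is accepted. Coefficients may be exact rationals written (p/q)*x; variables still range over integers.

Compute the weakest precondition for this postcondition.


Working backward. After the program, the postcondition not (((1/2)*g + (w - 8) != 2*w + 6 or 2*g = 3*w + 5) -> ((1/3)*w + (w - 2) > 3*w - 9 or w - 9 = 2)) must hold; in canonical form it is not (((1/2)*g != w + 14 or 2*g = 3*w + 5) -> ((5/3)*w < 7 or w = 11)).
Before w := g - 4: not (((1/2)*g != -10 or g = 7) -> ((5/3)*g < 41/3 or g = 15))
Before skip: not (((1/2)*g != -10 or g = 7) -> ((5/3)*g < 41/3 or g = 15))
Before skip: not (((1/2)*g != -10 or g = 7) -> ((5/3)*g < 41/3 or g = 15))
Answer: WP = not (((1/2)*g != -10 or g = 7) -> ((5/3)*g < 41/3 or g = 15))


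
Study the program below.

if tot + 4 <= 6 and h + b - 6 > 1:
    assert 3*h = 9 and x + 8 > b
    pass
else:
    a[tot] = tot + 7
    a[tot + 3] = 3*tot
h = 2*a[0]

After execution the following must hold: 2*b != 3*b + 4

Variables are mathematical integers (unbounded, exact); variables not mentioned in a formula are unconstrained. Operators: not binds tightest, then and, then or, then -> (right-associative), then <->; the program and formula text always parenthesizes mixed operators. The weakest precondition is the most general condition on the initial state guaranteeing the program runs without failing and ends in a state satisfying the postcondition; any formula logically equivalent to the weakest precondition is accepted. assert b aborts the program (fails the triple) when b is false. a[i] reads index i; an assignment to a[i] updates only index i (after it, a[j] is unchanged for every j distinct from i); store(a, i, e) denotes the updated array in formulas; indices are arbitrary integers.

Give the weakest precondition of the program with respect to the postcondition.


Working backward. After the program, the postcondition 2*b != 3*b + 4 must hold; in canonical form it is b != -4.
Before h := 2*a[0]: b != -4
Then branch requires 3*h = 9 and x > b - 8 and b != -4; else branch requires b != -4.
Before the if: ((tot <= 2 and b + h > 7) -> (3*h = 9 and x > b - 8 and b != -4)) and ((not (tot <= 2 and b + h > 7)) -> b != -4)
Answer: WP = ((tot <= 2 and b + h > 7) -> (3*h = 9 and x > b - 8 and b != -4)) and ((not (tot <= 2 and b + h > 7)) -> b != -4)


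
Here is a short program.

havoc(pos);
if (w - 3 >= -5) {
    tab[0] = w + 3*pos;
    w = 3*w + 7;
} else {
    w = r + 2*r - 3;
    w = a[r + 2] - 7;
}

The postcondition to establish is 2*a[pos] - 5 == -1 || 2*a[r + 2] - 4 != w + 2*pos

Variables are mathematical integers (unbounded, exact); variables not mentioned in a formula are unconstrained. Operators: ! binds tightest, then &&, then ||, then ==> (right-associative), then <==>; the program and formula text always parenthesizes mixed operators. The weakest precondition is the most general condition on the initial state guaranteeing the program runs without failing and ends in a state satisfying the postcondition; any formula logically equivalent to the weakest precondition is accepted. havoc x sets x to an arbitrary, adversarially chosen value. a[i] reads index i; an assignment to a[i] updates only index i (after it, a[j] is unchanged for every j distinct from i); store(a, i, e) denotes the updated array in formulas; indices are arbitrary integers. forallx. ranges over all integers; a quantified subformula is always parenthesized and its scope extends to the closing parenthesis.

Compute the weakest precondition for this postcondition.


Working backward. After the program, the postcondition 2*a[pos] - 5 == -1 || 2*a[r + 2] - 4 != w + 2*pos must hold; in canonical form it is 2*a[pos] == 4 || 2*a[r + 2] != 2*pos + w + 4.
Then branch requires 2*a[pos] == 4 || 2*a[r + 2] != 2*pos + 3*w + 11; else branch requires 2*a[pos] == 4 || a[r + 2] != 2*pos - 3.
Before the if: (w >= -2 ==> (2*a[pos] == 4 || 2*a[r + 2] != 2*pos + 3*w + 11)) && ((!(w >= -2)) ==> (2*a[pos] == 4 || a[r + 2] != 2*pos - 3))
Before havoc pos: forall pos_1. ((w >= -2 ==> (2*a[pos_1] == 4 || 2*a[r + 2] != 2*pos_1 + 3*w + 11)) && ((!(w >= -2)) ==> (2*a[pos_1] == 4 || a[r + 2] != 2*pos_1 - 3)))
Answer: WP = forall pos_1. ((w >= -2 ==> (2*a[pos_1] == 4 || 2*a[r + 2] != 2*pos_1 + 3*w + 11)) && ((!(w >= -2)) ==> (2*a[pos_1] == 4 || a[r + 2] != 2*pos_1 - 3)))


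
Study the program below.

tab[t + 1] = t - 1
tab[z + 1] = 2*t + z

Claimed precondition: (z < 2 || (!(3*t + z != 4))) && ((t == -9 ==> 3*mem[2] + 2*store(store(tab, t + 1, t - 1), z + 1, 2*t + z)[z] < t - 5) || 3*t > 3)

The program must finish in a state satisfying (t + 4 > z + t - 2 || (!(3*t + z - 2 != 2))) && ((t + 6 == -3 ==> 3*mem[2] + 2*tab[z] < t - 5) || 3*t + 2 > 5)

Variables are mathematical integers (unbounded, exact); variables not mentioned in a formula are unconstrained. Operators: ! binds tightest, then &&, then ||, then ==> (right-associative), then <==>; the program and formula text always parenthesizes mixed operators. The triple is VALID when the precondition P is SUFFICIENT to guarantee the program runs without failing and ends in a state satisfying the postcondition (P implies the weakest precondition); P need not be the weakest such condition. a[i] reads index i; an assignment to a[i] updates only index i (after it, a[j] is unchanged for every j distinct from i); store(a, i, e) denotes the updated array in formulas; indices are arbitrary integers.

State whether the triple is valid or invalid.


Working backward. After the program, the postcondition (t + 4 > z + t - 2 || (!(3*t + z - 2 != 2))) && ((t + 6 == -3 ==> 3*mem[2] + 2*tab[z] < t - 5) || 3*t + 2 > 5) must hold; in canonical form it is (z < 6 || (!(3*t + z != 4))) && ((t == -9 ==> 3*mem[2] + 2*tab[z] < t - 5) || 3*t > 3).
Before tab[z + 1] := 2*t + z: (z < 6 || (!(3*t + z != 4))) && ((t == -9 ==> 3*mem[2] + 2*store(tab, z + 1, 2*t + z)[z] < t - 5) || 3*t > 3)
Before tab[t + 1] := t - 1: (z < 6 || (!(3*t + z != 4))) && ((t == -9 ==> 3*mem[2] + 2*store(store(tab, t + 1, t - 1), z + 1, 2*t + z)[z] < t - 5) || 3*t > 3)
The weakest precondition is (z < 6 || (!(3*t + z != 4))) && ((t == -9 ==> 3*mem[2] + 2*store(store(tab, t + 1, t - 1), z + 1, 2*t + z)[z] < t - 5) || 3*t > 3).
Check whether (z < 2 || (!(3*t + z != 4))) && ((t == -9 ==> 3*mem[2] + 2*store(store(tab, t + 1, t - 1), z + 1, 2*t + z)[z] < t - 5) || 3*t > 3) implies it.
Every state satisfying the precondition satisfies the weakest precondition: the implication holds.
Answer: valid


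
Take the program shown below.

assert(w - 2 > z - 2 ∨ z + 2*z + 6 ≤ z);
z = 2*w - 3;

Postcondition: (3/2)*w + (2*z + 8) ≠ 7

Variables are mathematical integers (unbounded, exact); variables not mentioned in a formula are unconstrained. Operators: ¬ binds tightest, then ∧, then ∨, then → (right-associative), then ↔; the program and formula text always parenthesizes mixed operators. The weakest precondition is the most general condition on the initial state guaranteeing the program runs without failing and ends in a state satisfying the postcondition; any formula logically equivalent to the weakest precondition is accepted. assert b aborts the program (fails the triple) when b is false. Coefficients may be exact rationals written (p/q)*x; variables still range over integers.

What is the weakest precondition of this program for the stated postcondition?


Working backward. After the program, the postcondition (3/2)*w + (2*z + 8) ≠ 7 must hold; in canonical form it is (3/2)*w + 2*z ≠ -1.
Before z := 2*w - 3: (11/2)*w ≠ 5
Before assert w - 2 > z - 2 ∨ z + 2*z + 6 ≤ z: (w > z ∨ 2*z ≤ -6) ∧ (11/2)*w ≠ 5
Answer: WP = (w > z ∨ 2*z ≤ -6) ∧ (11/2)*w ≠ 5


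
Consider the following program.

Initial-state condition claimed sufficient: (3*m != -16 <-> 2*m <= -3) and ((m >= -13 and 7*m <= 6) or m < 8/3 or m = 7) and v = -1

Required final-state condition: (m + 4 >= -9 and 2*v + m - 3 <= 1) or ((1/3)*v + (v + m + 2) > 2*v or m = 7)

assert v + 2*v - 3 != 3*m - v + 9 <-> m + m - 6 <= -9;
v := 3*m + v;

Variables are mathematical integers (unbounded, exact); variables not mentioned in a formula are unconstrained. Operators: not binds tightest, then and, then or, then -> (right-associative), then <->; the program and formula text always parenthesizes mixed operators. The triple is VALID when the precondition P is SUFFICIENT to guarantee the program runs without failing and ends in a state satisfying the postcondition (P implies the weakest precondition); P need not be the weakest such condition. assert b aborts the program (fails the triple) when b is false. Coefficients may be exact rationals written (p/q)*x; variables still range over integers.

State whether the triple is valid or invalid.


Working backward. After the program, the postcondition (m + 4 >= -9 and 2*v + m - 3 <= 1) or ((1/3)*v + (v + m + 2) > 2*v or m = 7) must hold; in canonical form it is (m >= -13 and m + 2*v <= 4) or m > (2/3)*v - 2 or m = 7.
Before v := 3*m + v: (m >= -13 and 7*m + 2*v <= 4) or m + (2/3)*v < 2 or m = 7
Before assert v + 2*v - 3 != 3*m - v + 9 <-> m + m - 6 <= -9: (4*v != 3*m + 12 <-> 2*m <= -3) and ((m >= -13 and 7*m + 2*v <= 4) or m + (2/3)*v < 2 or m = 7)
The weakest precondition is (4*v != 3*m + 12 <-> 2*m <= -3) and ((m >= -13 and 7*m + 2*v <= 4) or m + (2/3)*v < 2 or m = 7).
Check whether (3*m != -16 <-> 2*m <= -3) and ((m >= -13 and 7*m <= 6) or m < 8/3 or m = 7) and v = -1 implies it.
Every state satisfying the precondition satisfies the weakest precondition: the implication holds.
Answer: valid


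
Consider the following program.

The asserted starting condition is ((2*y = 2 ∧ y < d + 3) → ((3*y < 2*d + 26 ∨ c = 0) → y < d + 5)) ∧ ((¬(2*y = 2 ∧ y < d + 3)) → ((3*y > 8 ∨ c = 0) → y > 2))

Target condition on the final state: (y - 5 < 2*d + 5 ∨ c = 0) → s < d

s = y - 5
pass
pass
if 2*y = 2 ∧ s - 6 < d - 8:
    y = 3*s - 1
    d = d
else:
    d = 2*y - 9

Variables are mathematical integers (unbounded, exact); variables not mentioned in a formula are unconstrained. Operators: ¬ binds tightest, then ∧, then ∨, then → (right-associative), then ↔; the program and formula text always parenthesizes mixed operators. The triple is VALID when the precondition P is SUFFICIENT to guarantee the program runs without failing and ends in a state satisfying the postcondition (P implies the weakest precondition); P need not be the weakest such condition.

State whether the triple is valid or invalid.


Working backward. After the program, the postcondition (y - 5 < 2*d + 5 ∨ c = 0) → s < d must hold; in canonical form it is (y < 2*d + 10 ∨ c = 0) → s < d.
Then branch requires (3*s < 2*d + 11 ∨ c = 0) → s < d; else branch requires (3*y > 8 ∨ c = 0) → s < 2*y - 9.
Before the if: ((2*y = 2 ∧ s < d - 2) → ((3*s < 2*d + 11 ∨ c = 0) → s < d)) ∧ ((¬(2*y = 2 ∧ s < d - 2)) → ((3*y > 8 ∨ c = 0) → s < 2*y - 9))
Before skip: ((2*y = 2 ∧ s < d - 2) → ((3*s < 2*d + 11 ∨ c = 0) → s < d)) ∧ ((¬(2*y = 2 ∧ s < d - 2)) → ((3*y > 8 ∨ c = 0) → s < 2*y - 9))
Before skip: ((2*y = 2 ∧ s < d - 2) → ((3*s < 2*d + 11 ∨ c = 0) → s < d)) ∧ ((¬(2*y = 2 ∧ s < d - 2)) → ((3*y > 8 ∨ c = 0) → s < 2*y - 9))
Before s := y - 5: ((2*y = 2 ∧ y < d + 3) → ((3*y < 2*d + 26 ∨ c = 0) → y < d + 5)) ∧ ((¬(2*y = 2 ∧ y < d + 3)) → ((3*y > 8 ∨ c = 0) → y > 4))
The weakest precondition is ((2*y = 2 ∧ y < d + 3) → ((3*y < 2*d + 26 ∨ c = 0) → y < d + 5)) ∧ ((¬(2*y = 2 ∧ y < d + 3)) → ((3*y > 8 ∨ c = 0) → y > 4)).
Check whether ((2*y = 2 ∧ y < d + 3) → ((3*y < 2*d + 26 ∨ c = 0) → y < d + 5)) ∧ ((¬(2*y = 2 ∧ y < d + 3)) → ((3*y > 8 ∨ c = 0) → y > 2)) implies it.
Countermodel: at the initial state c = 1, d = 0, y = 3, the precondition holds but the weakest precondition fails.
Answer: invalid


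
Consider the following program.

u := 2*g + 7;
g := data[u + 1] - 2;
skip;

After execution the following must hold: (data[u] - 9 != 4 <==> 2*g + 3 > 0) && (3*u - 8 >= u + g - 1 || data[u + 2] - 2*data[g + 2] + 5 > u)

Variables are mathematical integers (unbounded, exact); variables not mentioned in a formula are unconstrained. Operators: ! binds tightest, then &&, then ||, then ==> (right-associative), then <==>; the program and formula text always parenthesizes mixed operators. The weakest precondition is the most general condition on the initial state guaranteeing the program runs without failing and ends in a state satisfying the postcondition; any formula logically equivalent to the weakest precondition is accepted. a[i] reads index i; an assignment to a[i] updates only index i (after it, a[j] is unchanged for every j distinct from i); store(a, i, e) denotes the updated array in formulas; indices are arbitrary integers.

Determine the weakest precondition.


Working backward. After the program, the postcondition (data[u] - 9 != 4 <==> 2*g + 3 > 0) && (3*u - 8 >= u + g - 1 || data[u + 2] - 2*data[g + 2] + 5 > u) must hold; in canonical form it is (data[u] != 13 <==> 2*g > -3) && (2*u >= g + 7 || data[u + 2] > 2*data[g + 2] + u - 5).
Before skip: (data[u] != 13 <==> 2*g > -3) && (2*u >= g + 7 || data[u + 2] > 2*data[g + 2] + u - 5)
Before g := data[u + 1] - 2: (data[u] != 13 <==> 2*data[u + 1] > 1) && (2*u >= data[u + 1] + 5 || data[u + 2] > 2*data[data[u + 1]] + u - 5)
Before u := 2*g + 7: (data[2*g + 7] != 13 <==> 2*data[2*g + 8] > 1) && (4*g >= data[2*g + 8] - 9 || data[2*g + 9] > 2*data[data[2*g + 8]] + 2*g + 2)
Answer: WP = (data[2*g + 7] != 13 <==> 2*data[2*g + 8] > 1) && (4*g >= data[2*g + 8] - 9 || data[2*g + 9] > 2*data[data[2*g + 8]] + 2*g + 2)


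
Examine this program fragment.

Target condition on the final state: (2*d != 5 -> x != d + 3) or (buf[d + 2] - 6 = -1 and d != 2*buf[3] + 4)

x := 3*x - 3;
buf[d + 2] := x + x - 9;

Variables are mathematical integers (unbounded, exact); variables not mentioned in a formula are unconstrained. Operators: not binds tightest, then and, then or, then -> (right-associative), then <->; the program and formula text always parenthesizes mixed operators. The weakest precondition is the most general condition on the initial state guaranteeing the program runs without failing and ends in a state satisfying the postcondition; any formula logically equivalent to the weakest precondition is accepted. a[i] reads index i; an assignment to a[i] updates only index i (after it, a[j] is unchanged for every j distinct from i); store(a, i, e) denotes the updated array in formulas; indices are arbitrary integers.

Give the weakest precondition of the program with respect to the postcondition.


Working backward. After the program, the postcondition (2*d != 5 -> x != d + 3) or (buf[d + 2] - 6 = -1 and d != 2*buf[3] + 4) must hold; in canonical form it is (2*d != 5 -> x != d + 3) or (buf[d + 2] = 5 and d != 2*buf[3] + 4).
Before buf[d + 2] := x + x - 9: (2*d != 5 -> x != d + 3) or (store(buf, d + 2, 2*x - 9)[d + 2] = 5 and d != 2*store(buf, d + 2, 2*x - 9)[3] + 4)
Before x := 3*x - 3: (2*d != 5 -> 3*x != d + 6) or (store(buf, d + 2, 6*x - 15)[d + 2] = 5 and d != 2*store(buf, d + 2, 6*x - 15)[3] + 4)
Answer: WP = (2*d != 5 -> 3*x != d + 6) or (store(buf, d + 2, 6*x - 15)[d + 2] = 5 and d != 2*store(buf, d + 2, 6*x - 15)[3] + 4)


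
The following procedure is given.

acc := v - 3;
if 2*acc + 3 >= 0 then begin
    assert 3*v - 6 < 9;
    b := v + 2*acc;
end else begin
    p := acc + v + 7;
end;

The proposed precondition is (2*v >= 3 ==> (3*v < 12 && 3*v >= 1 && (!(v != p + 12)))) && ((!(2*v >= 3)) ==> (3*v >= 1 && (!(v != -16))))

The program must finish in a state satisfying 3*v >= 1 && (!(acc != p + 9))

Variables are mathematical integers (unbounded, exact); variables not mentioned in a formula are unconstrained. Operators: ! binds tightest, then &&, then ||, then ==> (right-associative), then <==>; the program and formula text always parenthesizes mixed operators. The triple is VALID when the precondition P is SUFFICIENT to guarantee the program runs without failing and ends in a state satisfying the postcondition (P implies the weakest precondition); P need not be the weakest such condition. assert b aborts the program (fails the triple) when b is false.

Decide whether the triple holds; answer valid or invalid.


Working backward. After the program, 3*v >= 1 && (!(acc != p + 9)) must hold.
Then branch requires 3*v < 15 && 3*v >= 1 && (!(acc != p + 9)); else branch requires 3*v >= 1 && (!(v != -16)).
Before the if: (2*acc >= -3 ==> (3*v < 15 && 3*v >= 1 && (!(acc != p + 9)))) && ((!(2*acc >= -3)) ==> (3*v >= 1 && (!(v != -16))))
Before acc := v - 3: (2*v >= 3 ==> (3*v < 15 && 3*v >= 1 && (!(v != p + 12)))) && ((!(2*v >= 3)) ==> (3*v >= 1 && (!(v != -16))))
The weakest precondition is (2*v >= 3 ==> (3*v < 15 && 3*v >= 1 && (!(v != p + 12)))) && ((!(2*v >= 3)) ==> (3*v >= 1 && (!(v != -16)))).
Check whether (2*v >= 3 ==> (3*v < 12 && 3*v >= 1 && (!(v != p + 12)))) && ((!(2*v >= 3)) ==> (3*v >= 1 && (!(v != -16)))) implies it.
Every state satisfying the precondition satisfies the weakest precondition: the implication holds.
Answer: valid


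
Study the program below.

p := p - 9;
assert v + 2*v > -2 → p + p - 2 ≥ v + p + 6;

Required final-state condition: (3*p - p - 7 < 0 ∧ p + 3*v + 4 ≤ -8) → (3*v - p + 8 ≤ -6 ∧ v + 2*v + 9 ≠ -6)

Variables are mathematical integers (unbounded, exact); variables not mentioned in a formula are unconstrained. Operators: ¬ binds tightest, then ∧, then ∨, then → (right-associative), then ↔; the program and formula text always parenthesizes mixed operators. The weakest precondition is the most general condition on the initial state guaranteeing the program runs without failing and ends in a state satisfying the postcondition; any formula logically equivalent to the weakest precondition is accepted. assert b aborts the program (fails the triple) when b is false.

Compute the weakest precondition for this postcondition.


Working backward. After the program, the postcondition (3*p - p - 7 < 0 ∧ p + 3*v + 4 ≤ -8) → (3*v - p + 8 ≤ -6 ∧ v + 2*v + 9 ≠ -6) must hold; in canonical form it is (2*p < 7 ∧ p + 3*v ≤ -12) → (3*v ≤ p - 14 ∧ 3*v ≠ -15).
Before assert v + 2*v > -2 → p + p - 2 ≥ v + p + 6: (3*v > -2 → p ≥ v + 8) ∧ ((2*p < 7 ∧ p + 3*v ≤ -12) → (3*v ≤ p - 14 ∧ 3*v ≠ -15))
Before p := p - 9: (3*v > -2 → p ≥ v + 17) ∧ ((2*p < 25 ∧ p + 3*v ≤ -3) → (3*v ≤ p - 23 ∧ 3*v ≠ -15))
Answer: WP = (3*v > -2 → p ≥ v + 17) ∧ ((2*p < 25 ∧ p + 3*v ≤ -3) → (3*v ≤ p - 23 ∧ 3*v ≠ -15))


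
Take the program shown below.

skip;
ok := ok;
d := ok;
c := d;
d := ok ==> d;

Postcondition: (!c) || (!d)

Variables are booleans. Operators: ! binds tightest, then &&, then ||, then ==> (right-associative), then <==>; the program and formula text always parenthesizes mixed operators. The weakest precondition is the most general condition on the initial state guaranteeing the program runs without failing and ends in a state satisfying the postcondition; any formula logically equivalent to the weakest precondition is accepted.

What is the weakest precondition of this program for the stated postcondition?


Working backward. After the program, (!c) || (!d) must hold.
Before d := ok ==> d: (!c) || (!(ok ==> d))
Before c := d: (!d) || (!(ok ==> d))
Before d := ok: !ok
Before ok := ok: !ok
Before skip: !ok
Answer: WP = !ok


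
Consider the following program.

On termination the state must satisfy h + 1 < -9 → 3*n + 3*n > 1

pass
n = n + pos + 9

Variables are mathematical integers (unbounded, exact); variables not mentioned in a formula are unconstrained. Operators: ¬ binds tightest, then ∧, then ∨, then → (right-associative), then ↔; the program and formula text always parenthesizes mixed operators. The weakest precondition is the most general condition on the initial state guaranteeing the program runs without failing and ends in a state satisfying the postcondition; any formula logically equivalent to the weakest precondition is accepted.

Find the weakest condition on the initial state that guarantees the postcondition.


Working backward. After the program, the postcondition h + 1 < -9 → 3*n + 3*n > 1 must hold; in canonical form it is h < -10 → 6*n > 1.
Before n := n + pos + 9: h < -10 → 6*n + 6*pos > -53
Before skip: h < -10 → 6*n + 6*pos > -53
Answer: WP = h < -10 → 6*n + 6*pos > -53


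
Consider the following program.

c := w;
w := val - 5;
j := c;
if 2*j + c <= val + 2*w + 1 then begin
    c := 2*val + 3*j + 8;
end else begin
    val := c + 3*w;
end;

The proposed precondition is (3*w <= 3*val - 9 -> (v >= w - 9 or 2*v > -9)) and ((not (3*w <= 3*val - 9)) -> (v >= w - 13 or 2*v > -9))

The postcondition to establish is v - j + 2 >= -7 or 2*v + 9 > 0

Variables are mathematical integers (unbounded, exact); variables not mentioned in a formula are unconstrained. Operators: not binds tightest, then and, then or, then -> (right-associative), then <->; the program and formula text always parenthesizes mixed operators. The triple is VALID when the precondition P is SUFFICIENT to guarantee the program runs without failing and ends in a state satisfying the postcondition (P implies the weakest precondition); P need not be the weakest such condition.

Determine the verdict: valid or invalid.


Working backward. After the program, the postcondition v - j + 2 >= -7 or 2*v + 9 > 0 must hold; in canonical form it is v >= j - 9 or 2*v > -9.
Then branch requires v >= j - 9 or 2*v > -9; else branch requires v >= j - 9 or 2*v > -9.
Before the if: (c + 2*j <= val + 2*w + 1 -> (v >= j - 9 or 2*v > -9)) and ((not (c + 2*j <= val + 2*w + 1)) -> (v >= j - 9 or 2*v > -9))
Before j := c: (3*c <= val + 2*w + 1 -> (v >= c - 9 or 2*v > -9)) and ((not (3*c <= val + 2*w + 1)) -> (v >= c - 9 or 2*v > -9))
Before w := val - 5: (3*c <= 3*val - 9 -> (v >= c - 9 or 2*v > -9)) and ((not (3*c <= 3*val - 9)) -> (v >= c - 9 or 2*v > -9))
Before c := w: (3*w <= 3*val - 9 -> (v >= w - 9 or 2*v > -9)) and ((not (3*w <= 3*val - 9)) -> (v >= w - 9 or 2*v > -9))
The weakest precondition is (3*w <= 3*val - 9 -> (v >= w - 9 or 2*v > -9)) and ((not (3*w <= 3*val - 9)) -> (v >= w - 9 or 2*v > -9)).
Check whether (3*w <= 3*val - 9 -> (v >= w - 9 or 2*v > -9)) and ((not (3*w <= 3*val - 9)) -> (v >= w - 13 or 2*v > -9)) implies it.
Countermodel: at the initial state v = -10, val = 0, w = 0, the precondition holds but the weakest precondition fails.
Answer: invalid


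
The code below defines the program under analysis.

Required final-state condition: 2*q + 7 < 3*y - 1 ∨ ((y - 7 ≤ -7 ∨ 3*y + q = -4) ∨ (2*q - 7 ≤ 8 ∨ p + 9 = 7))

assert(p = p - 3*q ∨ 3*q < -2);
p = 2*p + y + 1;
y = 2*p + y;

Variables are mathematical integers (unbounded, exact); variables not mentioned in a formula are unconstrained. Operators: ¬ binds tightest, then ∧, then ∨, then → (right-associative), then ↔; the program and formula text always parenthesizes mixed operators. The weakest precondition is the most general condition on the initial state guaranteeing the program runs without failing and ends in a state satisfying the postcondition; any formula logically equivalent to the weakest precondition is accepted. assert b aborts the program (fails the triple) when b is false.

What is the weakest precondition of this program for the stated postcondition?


Working backward. After the program, the postcondition 2*q + 7 < 3*y - 1 ∨ ((y - 7 ≤ -7 ∨ 3*y + q = -4) ∨ (2*q - 7 ≤ 8 ∨ p + 9 = 7)) must hold; in canonical form it is 2*q < 3*y - 8 ∨ y ≤ 0 ∨ q + 3*y = -4 ∨ 2*q ≤ 15 ∨ p = -2.
Before y := 2*p + y: 2*q < 6*p + 3*y - 8 ∨ 2*p + y ≤ 0 ∨ 6*p + q + 3*y = -4 ∨ 2*q ≤ 15 ∨ p = -2
Before p := 2*p + y + 1: 2*q < 12*p + 9*y - 2 ∨ 4*p + 3*y ≤ -2 ∨ 12*p + q + 9*y = -10 ∨ 2*q ≤ 15 ∨ 2*p + y = -3
Before assert p = p - 3*q ∨ 3*q < -2: (3*q = 0 ∨ 3*q < -2) ∧ (2*q < 12*p + 9*y - 2 ∨ 4*p + 3*y ≤ -2 ∨ 12*p + q + 9*y = -10 ∨ 2*q ≤ 15 ∨ 2*p + y = -3)
Answer: WP = (3*q = 0 ∨ 3*q < -2) ∧ (2*q < 12*p + 9*y - 2 ∨ 4*p + 3*y ≤ -2 ∨ 12*p + q + 9*y = -10 ∨ 2*q ≤ 15 ∨ 2*p + y = -3)


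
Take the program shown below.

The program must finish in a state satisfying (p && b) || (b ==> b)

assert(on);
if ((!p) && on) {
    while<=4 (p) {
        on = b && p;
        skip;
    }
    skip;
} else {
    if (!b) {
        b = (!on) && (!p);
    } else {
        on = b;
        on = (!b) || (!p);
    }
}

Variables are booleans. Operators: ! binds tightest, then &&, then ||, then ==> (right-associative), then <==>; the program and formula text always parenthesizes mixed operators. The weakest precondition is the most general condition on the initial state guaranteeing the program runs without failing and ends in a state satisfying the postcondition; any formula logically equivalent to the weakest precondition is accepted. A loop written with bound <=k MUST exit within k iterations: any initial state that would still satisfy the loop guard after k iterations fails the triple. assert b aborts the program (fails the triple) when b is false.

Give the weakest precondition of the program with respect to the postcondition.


Working backward. After the program, the postcondition (p && b) || (b ==> b) must hold; in canonical form it is true.
Then branch requires p ==> (p ==> (p ==> (p ==> (!p)))); else branch requires true.
Before the if: ((!p) && on) ==> (p ==> (p ==> (p ==> (p ==> (!p)))))
Before assert on: on && (((!p) && on) ==> (p ==> (p ==> (p ==> (p ==> (!p))))))
Answer: WP = on && (((!p) && on) ==> (p ==> (p ==> (p ==> (p ==> (!p))))))


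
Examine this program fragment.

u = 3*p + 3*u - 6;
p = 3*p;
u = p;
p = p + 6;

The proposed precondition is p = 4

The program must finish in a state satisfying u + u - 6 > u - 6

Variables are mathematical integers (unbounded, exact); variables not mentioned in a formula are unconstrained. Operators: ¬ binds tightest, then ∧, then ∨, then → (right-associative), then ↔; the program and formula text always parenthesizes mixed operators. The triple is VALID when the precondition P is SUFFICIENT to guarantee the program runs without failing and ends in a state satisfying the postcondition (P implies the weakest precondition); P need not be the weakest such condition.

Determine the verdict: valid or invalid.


Working backward. After the program, the postcondition u + u - 6 > u - 6 must hold; in canonical form it is u > 0.
Before p := p + 6: u > 0
Before u := p: p > 0
Before p := 3*p: 3*p > 0
Before u := 3*p + 3*u - 6: 3*p > 0
The weakest precondition is 3*p > 0.
Check whether p = 4 implies it.
Every state satisfying the precondition satisfies the weakest precondition: the implication holds.
Answer: valid


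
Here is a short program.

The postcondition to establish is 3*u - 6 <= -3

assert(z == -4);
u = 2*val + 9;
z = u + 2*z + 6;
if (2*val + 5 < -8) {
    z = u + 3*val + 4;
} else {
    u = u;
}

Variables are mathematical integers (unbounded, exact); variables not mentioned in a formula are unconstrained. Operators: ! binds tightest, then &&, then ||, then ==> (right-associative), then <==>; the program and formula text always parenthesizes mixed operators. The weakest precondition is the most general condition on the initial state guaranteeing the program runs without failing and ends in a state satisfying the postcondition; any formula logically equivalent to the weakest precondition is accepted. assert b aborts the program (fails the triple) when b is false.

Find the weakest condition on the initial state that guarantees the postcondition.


Working backward. After the program, the postcondition 3*u - 6 <= -3 must hold; in canonical form it is 3*u <= 3.
Then branch requires 3*u <= 3; else branch requires 3*u <= 3.
Before the if: (2*val < -13 ==> 3*u <= 3) && ((!(2*val < -13)) ==> 3*u <= 3)
Before z := u + 2*z + 6: (2*val < -13 ==> 3*u <= 3) && ((!(2*val < -13)) ==> 3*u <= 3)
Before u := 2*val + 9: (2*val < -13 ==> 6*val <= -24) && ((!(2*val < -13)) ==> 6*val <= -24)
Before assert z == -4: z == -4 && (2*val < -13 ==> 6*val <= -24) && ((!(2*val < -13)) ==> 6*val <= -24)
Answer: WP = z == -4 && (2*val < -13 ==> 6*val <= -24) && ((!(2*val < -13)) ==> 6*val <= -24)


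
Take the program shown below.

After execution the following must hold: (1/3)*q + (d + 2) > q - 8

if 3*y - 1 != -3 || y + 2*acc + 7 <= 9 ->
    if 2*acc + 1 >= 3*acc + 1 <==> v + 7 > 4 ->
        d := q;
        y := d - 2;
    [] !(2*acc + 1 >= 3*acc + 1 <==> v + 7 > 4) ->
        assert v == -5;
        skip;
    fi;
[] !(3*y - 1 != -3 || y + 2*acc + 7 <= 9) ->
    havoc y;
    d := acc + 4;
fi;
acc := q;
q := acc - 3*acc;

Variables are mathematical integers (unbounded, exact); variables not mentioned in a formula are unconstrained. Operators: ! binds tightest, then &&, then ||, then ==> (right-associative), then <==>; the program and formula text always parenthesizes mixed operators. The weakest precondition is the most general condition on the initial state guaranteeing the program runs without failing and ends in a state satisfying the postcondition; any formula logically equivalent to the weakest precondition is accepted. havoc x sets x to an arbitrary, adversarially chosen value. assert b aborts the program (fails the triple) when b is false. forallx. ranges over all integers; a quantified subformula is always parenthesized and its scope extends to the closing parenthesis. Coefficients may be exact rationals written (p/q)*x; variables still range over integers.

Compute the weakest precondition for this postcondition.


Working backward. After the program, the postcondition (1/3)*q + (d + 2) > q - 8 must hold; in canonical form it is d > (2/3)*q - 10.
Before q := acc - 3*acc: (4/3)*acc + d > -10
Before acc := q: d + (4/3)*q > -10
Then branch requires ((acc <= 0 <==> v > -3) ==> (7/3)*q > -10) && ((!(acc <= 0 <==> v > -3)) ==> (v == -5 && d + (4/3)*q > -10)); else branch requires acc + (4/3)*q > -14.
Before the if: ((3*y != -2 || 2*acc + y <= 2) ==> (((acc <= 0 <==> v > -3) ==> (7/3)*q > -10) && ((!(acc <= 0 <==> v > -3)) ==> (v == -5 && d + (4/3)*q > -10)))) && ((!(3*y != -2 || 2*acc + y <= 2)) ==> acc + (4/3)*q > -14)
Answer: WP = ((3*y != -2 || 2*acc + y <= 2) ==> (((acc <= 0 <==> v > -3) ==> (7/3)*q > -10) && ((!(acc <= 0 <==> v > -3)) ==> (v == -5 && d + (4/3)*q > -10)))) && ((!(3*y != -2 || 2*acc + y <= 2)) ==> acc + (4/3)*q > -14)
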